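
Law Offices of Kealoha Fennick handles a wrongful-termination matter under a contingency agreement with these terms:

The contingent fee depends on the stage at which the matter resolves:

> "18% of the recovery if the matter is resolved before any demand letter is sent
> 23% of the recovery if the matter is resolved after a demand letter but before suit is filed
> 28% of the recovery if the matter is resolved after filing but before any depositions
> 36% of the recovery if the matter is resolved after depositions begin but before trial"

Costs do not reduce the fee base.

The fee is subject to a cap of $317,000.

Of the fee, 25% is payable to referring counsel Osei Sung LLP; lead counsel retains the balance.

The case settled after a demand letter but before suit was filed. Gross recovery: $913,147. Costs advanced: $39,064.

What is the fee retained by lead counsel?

$157,517.86

Fee base is the gross recovery, $913,147; costs are reimbursed separately.
The matter settled after a demand letter but before suit was filed, so the 23% rate applies.
$913,147 × 23% = $210,023.81
$210,023.81 is under the $317,000 cap.
Referral share: 25% of $210,023.81 = $52,505.95; lead counsel retains $210,023.81 − $52,505.95 = $157,517.86.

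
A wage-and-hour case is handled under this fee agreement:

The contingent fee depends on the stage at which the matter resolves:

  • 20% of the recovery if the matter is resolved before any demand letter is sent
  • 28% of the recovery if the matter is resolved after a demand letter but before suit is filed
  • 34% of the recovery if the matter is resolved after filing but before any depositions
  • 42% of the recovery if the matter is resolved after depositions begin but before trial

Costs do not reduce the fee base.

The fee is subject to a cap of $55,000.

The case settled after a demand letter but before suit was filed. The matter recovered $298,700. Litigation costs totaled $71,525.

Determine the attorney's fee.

$55,000.00

Fee base is the gross recovery, $298,700; costs are reimbursed separately.
The matter settled after a demand letter but before suit was filed, so the 28% rate applies.
$298,700 × 28% = $83,636.00
$83,636.00 exceeds the $55,000 cap, so the fee is capped at $55,000.00.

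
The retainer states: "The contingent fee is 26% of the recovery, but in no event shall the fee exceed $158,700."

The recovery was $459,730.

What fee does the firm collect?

$119,529.80

26% of $459,730 = $119,529.80
That is under the $158,700 cap.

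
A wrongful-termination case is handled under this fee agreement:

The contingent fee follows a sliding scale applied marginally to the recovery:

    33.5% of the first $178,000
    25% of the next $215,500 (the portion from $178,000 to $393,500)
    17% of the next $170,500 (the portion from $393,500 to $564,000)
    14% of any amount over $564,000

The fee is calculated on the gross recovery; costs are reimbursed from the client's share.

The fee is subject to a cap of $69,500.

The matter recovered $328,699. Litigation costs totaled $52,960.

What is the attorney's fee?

$69,500.00

Fee base is the gross recovery, $328,699; costs are reimbursed separately.
First $178,000 at 33.5% = $59,630.00
Remaining $150,699 at 25% = $37,674.75
Fee: $59,630.00 + $37,674.75 = $97,304.75
$97,304.75 exceeds the $69,500 cap, so the fee is capped at $69,500.00.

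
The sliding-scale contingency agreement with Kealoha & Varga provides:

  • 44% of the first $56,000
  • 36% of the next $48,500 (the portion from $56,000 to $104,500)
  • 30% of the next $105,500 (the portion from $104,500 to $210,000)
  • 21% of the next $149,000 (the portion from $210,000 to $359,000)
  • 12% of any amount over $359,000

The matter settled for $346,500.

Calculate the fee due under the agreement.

First $56,000 at 44% = $24,640.00
Next $48,500 at 36% = $17,460.00
Next $105,500 at 30% = $31,650.00
Remaining $136,500 at 21% = $28,665.00
Fee: $24,640.00 + $17,460.00 + $31,650.00 + $28,665.00 = $102,415.00

$102,415.00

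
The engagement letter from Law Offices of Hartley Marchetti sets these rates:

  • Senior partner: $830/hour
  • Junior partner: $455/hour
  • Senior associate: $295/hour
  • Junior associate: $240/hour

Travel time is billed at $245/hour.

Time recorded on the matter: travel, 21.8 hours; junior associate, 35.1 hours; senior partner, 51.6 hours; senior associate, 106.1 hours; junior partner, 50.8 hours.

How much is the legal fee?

Senior partner: 51.6 × $830 = $42,828.00
Junior partner: 50.8 × $455 = $23,114.00
Senior associate: 106.1 × $295 = $31,299.50
Junior associate: 35.1 × $240 = $8,424.00
Subtotal: $42,828.00 + $23,114.00 + $31,299.50 + $8,424.00 = $105,665.50
Travel: 21.8 × $245 = $5,341.00
Total: $105,665.50 + $5,341.00 = $111,006.50

$111,006.50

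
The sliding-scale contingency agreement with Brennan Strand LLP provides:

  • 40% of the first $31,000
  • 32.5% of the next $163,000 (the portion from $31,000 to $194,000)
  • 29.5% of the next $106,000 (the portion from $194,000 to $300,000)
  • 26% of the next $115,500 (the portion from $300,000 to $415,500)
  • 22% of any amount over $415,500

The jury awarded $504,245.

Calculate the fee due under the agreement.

First $31,000 at 40% = $12,400.00
Next $163,000 at 32.5% = $52,975.00
Next $106,000 at 29.5% = $31,270.00
Next $115,500 at 26% = $30,030.00
Remaining $88,745 at 22% = $19,523.90
Fee: $12,400.00 + $52,975.00 + $31,270.00 + $30,030.00 + $19,523.90 = $146,198.90

$146,198.90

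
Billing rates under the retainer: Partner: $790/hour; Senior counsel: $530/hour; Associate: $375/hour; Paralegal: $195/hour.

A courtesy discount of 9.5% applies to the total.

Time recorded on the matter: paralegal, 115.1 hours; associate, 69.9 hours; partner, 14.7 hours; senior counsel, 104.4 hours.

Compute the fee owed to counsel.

$104,619.81

Partner: 14.7 × $790 = $11,613.00
Senior counsel: 104.4 × $530 = $55,332.00
Associate: 69.9 × $375 = $26,212.50
Paralegal: 115.1 × $195 = $22,444.50
Subtotal: $115,602.00
Less 9.5% discount: −$10,982.19
Total: $115,602.00 − $10,982.19 = $104,619.81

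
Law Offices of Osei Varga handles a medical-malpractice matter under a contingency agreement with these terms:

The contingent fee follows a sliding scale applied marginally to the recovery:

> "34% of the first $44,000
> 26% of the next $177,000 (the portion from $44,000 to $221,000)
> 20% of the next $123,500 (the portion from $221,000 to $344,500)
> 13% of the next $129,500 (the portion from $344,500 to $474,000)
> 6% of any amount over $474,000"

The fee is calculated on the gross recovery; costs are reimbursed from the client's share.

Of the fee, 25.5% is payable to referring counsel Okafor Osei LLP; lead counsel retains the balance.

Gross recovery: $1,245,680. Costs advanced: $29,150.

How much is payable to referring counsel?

Fee base is the gross recovery, $1,245,680; costs are reimbursed separately.
First $44,000 at 34% = $14,960.00
Next $177,000 at 26% = $46,020.00
Next $123,500 at 20% = $24,700.00
Next $129,500 at 13% = $16,835.00
Remaining $771,680 at 6% = $46,300.80
Fee: $14,960.00 + $46,020.00 + $24,700.00 + $16,835.00 + $46,300.80 = $148,815.80
Referral share: 25.5% of $148,815.80 = $37,948.03; lead counsel retains $148,815.80 − $37,948.03 = $110,867.77.

$37,948.03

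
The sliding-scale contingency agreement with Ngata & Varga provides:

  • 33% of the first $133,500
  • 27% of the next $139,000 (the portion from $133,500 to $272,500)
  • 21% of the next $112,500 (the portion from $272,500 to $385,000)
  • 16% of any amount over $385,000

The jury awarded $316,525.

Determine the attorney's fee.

First $133,500 at 33% = $44,055.00
Next $139,000 at 27% = $37,530.00
Remaining $44,025 at 21% = $9,245.25
Fee: $44,055.00 + $37,530.00 + $9,245.25 = $90,830.25

$90,830.25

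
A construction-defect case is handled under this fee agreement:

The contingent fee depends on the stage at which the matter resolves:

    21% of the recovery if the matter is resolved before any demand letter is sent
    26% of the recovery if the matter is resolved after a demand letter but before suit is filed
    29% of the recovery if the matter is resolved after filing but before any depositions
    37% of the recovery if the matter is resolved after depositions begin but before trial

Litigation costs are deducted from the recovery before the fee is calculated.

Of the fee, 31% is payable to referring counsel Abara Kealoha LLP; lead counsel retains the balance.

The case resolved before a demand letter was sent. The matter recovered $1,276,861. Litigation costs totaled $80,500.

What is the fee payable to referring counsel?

$77,883.10

Fee base (net of costs): $1,276,861 − $80,500 = $1,196,361
The matter resolved before a demand letter was sent, so the 21% rate applies.
$1,196,361 × 21% = $251,235.81
Referral share: 31% of $251,235.81 = $77,883.10; lead counsel retains $251,235.81 − $77,883.10 = $173,352.71.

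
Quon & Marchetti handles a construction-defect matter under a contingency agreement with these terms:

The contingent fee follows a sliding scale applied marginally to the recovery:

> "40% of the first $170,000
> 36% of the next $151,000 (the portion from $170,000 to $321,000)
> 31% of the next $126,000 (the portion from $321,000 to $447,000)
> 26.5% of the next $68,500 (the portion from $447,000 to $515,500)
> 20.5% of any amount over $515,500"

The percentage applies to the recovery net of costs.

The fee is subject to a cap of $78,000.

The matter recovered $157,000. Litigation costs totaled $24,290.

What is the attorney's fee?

Fee base (net of costs): $157,000 − $24,290 = $132,710
First $132,710 at 40% = $53,084.00
$53,084.00 is under the $78,000 cap.

$53,084.00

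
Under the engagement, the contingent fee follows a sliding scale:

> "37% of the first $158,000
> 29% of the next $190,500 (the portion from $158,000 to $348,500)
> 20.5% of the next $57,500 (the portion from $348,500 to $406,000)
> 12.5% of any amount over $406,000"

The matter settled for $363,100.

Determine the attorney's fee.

First $158,000 at 37% = $58,460.00
Next $190,500 at 29% = $55,245.00
Remaining $14,600 at 20.5% = $2,993.00
Fee: $58,460.00 + $55,245.00 + $2,993.00 = $116,698.00

$116,698.00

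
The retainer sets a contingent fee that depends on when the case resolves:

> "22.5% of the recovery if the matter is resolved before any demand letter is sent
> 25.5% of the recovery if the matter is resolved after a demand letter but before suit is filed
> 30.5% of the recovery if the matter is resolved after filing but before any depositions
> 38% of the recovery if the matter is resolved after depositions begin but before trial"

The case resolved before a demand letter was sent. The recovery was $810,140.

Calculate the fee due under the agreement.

The matter resolved before a demand letter was sent, so the 22.5% rate applies.
$810,140 × 22.5% = $182,281.50

$182,281.50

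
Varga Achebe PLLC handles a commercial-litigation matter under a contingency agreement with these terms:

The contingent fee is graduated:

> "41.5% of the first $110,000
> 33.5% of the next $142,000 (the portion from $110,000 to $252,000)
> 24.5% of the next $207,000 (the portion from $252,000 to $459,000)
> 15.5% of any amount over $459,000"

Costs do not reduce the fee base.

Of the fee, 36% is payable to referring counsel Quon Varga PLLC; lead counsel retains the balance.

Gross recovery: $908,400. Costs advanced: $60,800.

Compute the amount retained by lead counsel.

Fee base is the gross recovery, $908,400; costs are reimbursed separately.
First $110,000 at 41.5% = $45,650.00
Next $142,000 at 33.5% = $47,570.00
Next $207,000 at 24.5% = $50,715.00
Remaining $449,400 at 15.5% = $69,657.00
Fee: $45,650.00 + $47,570.00 + $50,715.00 + $69,657.00 = $213,592.00
Referral share: 36% of $213,592.00 = $76,893.12; lead counsel retains $213,592.00 − $76,893.12 = $136,698.88.

$136,698.88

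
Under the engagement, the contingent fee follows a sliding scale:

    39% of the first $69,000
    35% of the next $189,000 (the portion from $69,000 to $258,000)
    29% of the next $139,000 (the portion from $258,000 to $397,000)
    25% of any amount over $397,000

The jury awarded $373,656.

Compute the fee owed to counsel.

First $69,000 at 39% = $26,910.00
Next $189,000 at 35% = $66,150.00
Remaining $115,656 at 29% = $33,540.24
Fee: $26,910.00 + $66,150.00 + $33,540.24 = $126,600.24

$126,600.24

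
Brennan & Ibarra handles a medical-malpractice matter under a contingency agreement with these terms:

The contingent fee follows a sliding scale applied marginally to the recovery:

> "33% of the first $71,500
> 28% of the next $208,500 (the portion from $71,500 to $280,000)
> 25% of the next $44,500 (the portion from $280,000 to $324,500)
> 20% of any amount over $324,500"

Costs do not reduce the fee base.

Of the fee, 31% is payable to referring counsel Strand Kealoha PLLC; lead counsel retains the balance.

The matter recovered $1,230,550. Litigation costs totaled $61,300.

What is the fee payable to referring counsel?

Fee base is the gross recovery, $1,230,550; costs are reimbursed separately.
First $71,500 at 33% = $23,595.00
Next $208,500 at 28% = $58,380.00
Next $44,500 at 25% = $11,125.00
Remaining $906,050 at 20% = $181,210.00
Fee: $23,595.00 + $58,380.00 + $11,125.00 + $181,210.00 = $274,310.00
Referral share: 31% of $274,310.00 = $85,036.10; lead counsel retains $274,310.00 − $85,036.10 = $189,273.90.

$85,036.10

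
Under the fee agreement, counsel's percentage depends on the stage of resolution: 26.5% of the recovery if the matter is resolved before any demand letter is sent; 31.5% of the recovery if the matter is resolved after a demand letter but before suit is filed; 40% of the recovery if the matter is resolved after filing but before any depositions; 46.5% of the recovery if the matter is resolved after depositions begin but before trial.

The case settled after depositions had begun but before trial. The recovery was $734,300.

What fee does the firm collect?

$341,449.50

The matter settled after depositions had begun but before trial, so the 46.5% rate applies.
$734,300 × 46.5% = $341,449.50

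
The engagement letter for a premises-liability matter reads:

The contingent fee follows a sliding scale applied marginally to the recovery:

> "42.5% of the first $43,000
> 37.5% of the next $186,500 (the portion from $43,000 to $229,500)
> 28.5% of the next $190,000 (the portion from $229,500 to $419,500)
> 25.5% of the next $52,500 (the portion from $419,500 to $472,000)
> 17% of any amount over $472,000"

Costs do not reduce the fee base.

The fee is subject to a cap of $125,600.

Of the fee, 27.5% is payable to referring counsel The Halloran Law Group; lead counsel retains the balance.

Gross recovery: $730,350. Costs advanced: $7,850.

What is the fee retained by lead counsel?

$91,060.00

Fee base is the gross recovery, $730,350; costs are reimbursed separately.
First $43,000 at 42.5% = $18,275.00
Next $186,500 at 37.5% = $69,937.50
Next $190,000 at 28.5% = $54,150.00
Next $52,500 at 25.5% = $13,387.50
Remaining $258,350 at 17% = $43,919.50
Fee: $18,275.00 + $69,937.50 + $54,150.00 + $13,387.50 + $43,919.50 = $199,669.50
$199,669.50 exceeds the $125,600 cap, so the fee is capped at $125,600.00.
Referral share: 27.5% of $125,600.00 = $34,540.00; lead counsel retains $125,600.00 − $34,540.00 = $91,060.00.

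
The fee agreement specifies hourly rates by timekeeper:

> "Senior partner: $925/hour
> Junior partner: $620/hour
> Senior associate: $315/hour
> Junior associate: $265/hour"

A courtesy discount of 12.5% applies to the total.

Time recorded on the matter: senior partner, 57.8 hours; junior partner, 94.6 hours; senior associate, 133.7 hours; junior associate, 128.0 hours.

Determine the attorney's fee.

$164,633.44

Senior partner: 57.8 × $925 = $53,465.00
Junior partner: 94.6 × $620 = $58,652.00
Senior associate: 133.7 × $315 = $42,115.50
Junior associate: 128.0 × $265 = $33,920.00
Subtotal: $188,152.50
Less 12.5% discount: −$23,519.06
Total: $188,152.50 − $23,519.06 = $164,633.44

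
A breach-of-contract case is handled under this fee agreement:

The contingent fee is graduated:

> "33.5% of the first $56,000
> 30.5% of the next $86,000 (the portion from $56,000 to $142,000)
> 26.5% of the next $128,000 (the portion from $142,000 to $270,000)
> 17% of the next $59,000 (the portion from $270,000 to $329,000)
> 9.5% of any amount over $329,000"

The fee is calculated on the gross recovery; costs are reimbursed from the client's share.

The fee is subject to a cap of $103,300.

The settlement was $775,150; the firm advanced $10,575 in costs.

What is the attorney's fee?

$103,300.00

Fee base is the gross recovery, $775,150; costs are reimbursed separately.
First $56,000 at 33.5% = $18,760.00
Next $86,000 at 30.5% = $26,230.00
Next $128,000 at 26.5% = $33,920.00
Next $59,000 at 17% = $10,030.00
Remaining $446,150 at 9.5% = $42,384.25
Fee: $18,760.00 + $26,230.00 + $33,920.00 + $10,030.00 + $42,384.25 = $131,324.25
$131,324.25 exceeds the $103,300 cap, so the fee is capped at $103,300.00.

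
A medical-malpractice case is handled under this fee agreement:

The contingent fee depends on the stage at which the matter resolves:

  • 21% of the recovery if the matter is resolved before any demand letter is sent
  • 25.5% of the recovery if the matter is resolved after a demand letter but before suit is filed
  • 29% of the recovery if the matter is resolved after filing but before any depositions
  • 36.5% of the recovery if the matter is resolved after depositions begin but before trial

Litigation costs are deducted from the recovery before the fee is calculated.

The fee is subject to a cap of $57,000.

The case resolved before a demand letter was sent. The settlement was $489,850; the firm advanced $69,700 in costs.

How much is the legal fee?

$57,000.00

Fee base (net of costs): $489,850 − $69,700 = $420,150
The matter resolved before a demand letter was sent, so the 21% rate applies.
$420,150 × 21% = $88,231.50
$88,231.50 exceeds the $57,000 cap, so the fee is capped at $57,000.00.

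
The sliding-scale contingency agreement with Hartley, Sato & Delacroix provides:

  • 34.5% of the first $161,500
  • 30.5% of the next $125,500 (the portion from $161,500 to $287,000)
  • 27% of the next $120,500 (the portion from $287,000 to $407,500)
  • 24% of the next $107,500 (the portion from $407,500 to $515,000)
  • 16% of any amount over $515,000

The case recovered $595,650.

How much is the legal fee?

First $161,500 at 34.5% = $55,717.50
Next $125,500 at 30.5% = $38,277.50
Next $120,500 at 27% = $32,535.00
Next $107,500 at 24% = $25,800.00
Remaining $80,650 at 16% = $12,904.00
Fee: $55,717.50 + $38,277.50 + $32,535.00 + $25,800.00 + $12,904.00 = $165,234.00

$165,234.00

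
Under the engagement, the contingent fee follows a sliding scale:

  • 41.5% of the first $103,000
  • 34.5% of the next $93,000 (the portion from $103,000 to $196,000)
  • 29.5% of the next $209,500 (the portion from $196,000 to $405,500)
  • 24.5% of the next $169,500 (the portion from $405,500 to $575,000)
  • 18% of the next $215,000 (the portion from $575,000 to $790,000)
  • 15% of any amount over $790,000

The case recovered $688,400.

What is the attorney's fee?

First $103,000 at 41.5% = $42,745.00
Next $93,000 at 34.5% = $32,085.00
Next $209,500 at 29.5% = $61,802.50
Next $169,500 at 24.5% = $41,527.50
Remaining $113,400 at 18% = $20,412.00
Fee: $42,745.00 + $32,085.00 + $61,802.50 + $41,527.50 + $20,412.00 = $198,572.00

$198,572.00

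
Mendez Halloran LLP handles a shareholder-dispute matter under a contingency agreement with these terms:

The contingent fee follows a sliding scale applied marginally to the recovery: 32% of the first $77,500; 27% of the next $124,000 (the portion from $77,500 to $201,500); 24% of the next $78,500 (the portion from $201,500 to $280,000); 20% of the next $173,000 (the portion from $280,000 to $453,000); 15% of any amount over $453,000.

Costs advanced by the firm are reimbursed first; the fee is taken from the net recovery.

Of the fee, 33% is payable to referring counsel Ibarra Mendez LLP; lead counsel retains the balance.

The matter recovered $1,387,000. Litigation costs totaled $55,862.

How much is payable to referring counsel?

$80,335.43

Fee base (net of costs): $1,387,000 − $55,862 = $1,331,138
First $77,500 at 32% = $24,800.00
Next $124,000 at 27% = $33,480.00
Next $78,500 at 24% = $18,840.00
Next $173,000 at 20% = $34,600.00
Remaining $878,138 at 15% = $131,720.70
Fee: $24,800.00 + $33,480.00 + $18,840.00 + $34,600.00 + $131,720.70 = $243,440.70
Referral share: 33% of $243,440.70 = $80,335.43; lead counsel retains $243,440.70 − $80,335.43 = $163,105.27.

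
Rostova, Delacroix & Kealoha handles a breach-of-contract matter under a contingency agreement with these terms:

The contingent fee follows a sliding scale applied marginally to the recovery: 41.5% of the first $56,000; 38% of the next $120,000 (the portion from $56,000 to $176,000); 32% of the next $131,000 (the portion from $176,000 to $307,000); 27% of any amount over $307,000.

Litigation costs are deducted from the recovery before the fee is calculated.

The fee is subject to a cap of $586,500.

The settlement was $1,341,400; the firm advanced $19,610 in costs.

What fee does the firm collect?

$384,753.30

Fee base (net of costs): $1,341,400 − $19,610 = $1,321,790
First $56,000 at 41.5% = $23,240.00
Next $120,000 at 38% = $45,600.00
Next $131,000 at 32% = $41,920.00
Remaining $1,014,790 at 27% = $273,993.30
Fee: $23,240.00 + $45,600.00 + $41,920.00 + $273,993.30 = $384,753.30
$384,753.30 is under the $586,500 cap.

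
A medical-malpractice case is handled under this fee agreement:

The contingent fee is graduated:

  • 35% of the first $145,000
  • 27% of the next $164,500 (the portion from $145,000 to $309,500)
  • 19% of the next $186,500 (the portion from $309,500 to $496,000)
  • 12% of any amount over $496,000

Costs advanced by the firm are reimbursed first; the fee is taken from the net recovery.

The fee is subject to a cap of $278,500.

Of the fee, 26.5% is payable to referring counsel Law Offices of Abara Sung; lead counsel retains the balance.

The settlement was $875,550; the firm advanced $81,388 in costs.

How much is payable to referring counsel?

Fee base (net of costs): $875,550 − $81,388 = $794,162
First $145,000 at 35% = $50,750.00
Next $164,500 at 27% = $44,415.00
Next $186,500 at 19% = $35,435.00
Remaining $298,162 at 12% = $35,779.44
Fee: $50,750.00 + $44,415.00 + $35,435.00 + $35,779.44 = $166,379.44
$166,379.44 is under the $278,500 cap.
Referral share: 26.5% of $166,379.44 = $44,090.55; lead counsel retains $166,379.44 − $44,090.55 = $122,288.89.

$44,090.55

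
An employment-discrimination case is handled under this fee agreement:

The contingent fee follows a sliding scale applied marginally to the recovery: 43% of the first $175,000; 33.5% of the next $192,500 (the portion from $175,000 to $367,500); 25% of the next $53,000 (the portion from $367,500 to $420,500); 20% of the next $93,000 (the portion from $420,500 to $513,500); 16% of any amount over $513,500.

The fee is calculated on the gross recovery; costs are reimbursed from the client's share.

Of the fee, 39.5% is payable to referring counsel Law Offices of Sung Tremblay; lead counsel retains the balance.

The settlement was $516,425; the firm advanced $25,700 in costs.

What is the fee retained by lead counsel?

$104,093.58

Fee base is the gross recovery, $516,425; costs are reimbursed separately.
First $175,000 at 43% = $75,250.00
Next $192,500 at 33.5% = $64,487.50
Next $53,000 at 25% = $13,250.00
Next $93,000 at 20% = $18,600.00
Remaining $2,925 at 16% = $468.00
Fee: $75,250.00 + $64,487.50 + $13,250.00 + $18,600.00 + $468.00 = $172,055.50
Referral share: 39.5% of $172,055.50 = $67,961.92; lead counsel retains $172,055.50 − $67,961.92 = $104,093.58.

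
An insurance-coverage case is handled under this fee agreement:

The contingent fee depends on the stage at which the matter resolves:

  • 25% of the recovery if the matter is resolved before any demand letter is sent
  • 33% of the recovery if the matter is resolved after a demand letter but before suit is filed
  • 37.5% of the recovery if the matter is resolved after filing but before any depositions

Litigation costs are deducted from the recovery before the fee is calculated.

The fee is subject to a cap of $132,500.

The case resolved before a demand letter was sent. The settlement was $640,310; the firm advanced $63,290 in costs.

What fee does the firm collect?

Fee base (net of costs): $640,310 − $63,290 = $577,020
The matter resolved before a demand letter was sent, so the 25% rate applies.
$577,020 × 25% = $144,255.00
$144,255.00 exceeds the $132,500 cap, so the fee is capped at $132,500.00.

$132,500.00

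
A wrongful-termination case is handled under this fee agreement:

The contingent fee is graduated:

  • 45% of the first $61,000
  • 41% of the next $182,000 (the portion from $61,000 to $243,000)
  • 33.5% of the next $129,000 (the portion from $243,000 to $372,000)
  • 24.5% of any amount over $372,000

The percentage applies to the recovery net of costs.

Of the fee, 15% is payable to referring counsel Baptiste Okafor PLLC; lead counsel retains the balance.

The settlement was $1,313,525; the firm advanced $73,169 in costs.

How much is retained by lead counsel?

$304,327.39

Fee base (net of costs): $1,313,525 − $73,169 = $1,240,356
First $61,000 at 45% = $27,450.00
Next $182,000 at 41% = $74,620.00
Next $129,000 at 33.5% = $43,215.00
Remaining $868,356 at 24.5% = $212,747.22
Fee: $27,450.00 + $74,620.00 + $43,215.00 + $212,747.22 = $358,032.22
Referral share: 15% of $358,032.22 = $53,704.83; lead counsel retains $358,032.22 − $53,704.83 = $304,327.39.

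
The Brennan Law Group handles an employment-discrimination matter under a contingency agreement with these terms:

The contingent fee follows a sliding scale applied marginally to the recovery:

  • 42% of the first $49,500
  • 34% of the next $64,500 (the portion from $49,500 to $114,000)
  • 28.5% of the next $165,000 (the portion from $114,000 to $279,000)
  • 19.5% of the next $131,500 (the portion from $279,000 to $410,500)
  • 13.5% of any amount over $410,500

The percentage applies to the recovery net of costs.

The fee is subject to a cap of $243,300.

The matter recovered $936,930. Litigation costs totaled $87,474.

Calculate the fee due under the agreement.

Fee base (net of costs): $936,930 − $87,474 = $849,456
First $49,500 at 42% = $20,790.00
Next $64,500 at 34% = $21,930.00
Next $165,000 at 28.5% = $47,025.00
Next $131,500 at 19.5% = $25,642.50
Remaining $438,956 at 13.5% = $59,259.06
Fee: $20,790.00 + $21,930.00 + $47,025.00 + $25,642.50 + $59,259.06 = $174,646.56
$174,646.56 is under the $243,300 cap.

$174,646.56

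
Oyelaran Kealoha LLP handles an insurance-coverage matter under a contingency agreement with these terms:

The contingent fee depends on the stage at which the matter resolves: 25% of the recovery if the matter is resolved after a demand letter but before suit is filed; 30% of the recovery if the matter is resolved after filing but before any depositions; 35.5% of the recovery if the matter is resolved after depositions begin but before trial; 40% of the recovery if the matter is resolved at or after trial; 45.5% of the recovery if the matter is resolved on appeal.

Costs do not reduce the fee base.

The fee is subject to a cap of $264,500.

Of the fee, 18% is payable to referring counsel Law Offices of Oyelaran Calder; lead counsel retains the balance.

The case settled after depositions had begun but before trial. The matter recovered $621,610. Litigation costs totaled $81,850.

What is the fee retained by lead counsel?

Fee base is the gross recovery, $621,610; costs are reimbursed separately.
The matter settled after depositions had begun but before trial, so the 35.5% rate applies.
$621,610 × 35.5% = $220,671.55
$220,671.55 is under the $264,500 cap.
Referral share: 18% of $220,671.55 = $39,720.88; lead counsel retains $220,671.55 − $39,720.88 = $180,950.67.

$180,950.67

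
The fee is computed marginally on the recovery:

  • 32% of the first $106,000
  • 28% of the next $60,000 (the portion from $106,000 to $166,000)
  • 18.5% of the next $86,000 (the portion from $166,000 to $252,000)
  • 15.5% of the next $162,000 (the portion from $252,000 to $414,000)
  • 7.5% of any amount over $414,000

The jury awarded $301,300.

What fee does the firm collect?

$74,271.50

First $106,000 at 32% = $33,920.00
Next $60,000 at 28% = $16,800.00
Next $86,000 at 18.5% = $15,910.00
Remaining $49,300 at 15.5% = $7,641.50
Fee: $33,920.00 + $16,800.00 + $15,910.00 + $7,641.50 = $74,271.50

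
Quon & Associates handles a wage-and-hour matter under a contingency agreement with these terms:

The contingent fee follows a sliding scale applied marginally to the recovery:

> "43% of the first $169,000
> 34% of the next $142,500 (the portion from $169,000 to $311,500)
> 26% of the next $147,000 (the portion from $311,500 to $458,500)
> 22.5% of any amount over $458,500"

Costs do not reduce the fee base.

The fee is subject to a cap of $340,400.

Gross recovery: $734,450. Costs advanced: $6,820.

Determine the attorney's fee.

Fee base is the gross recovery, $734,450; costs are reimbursed separately.
First $169,000 at 43% = $72,670.00
Next $142,500 at 34% = $48,450.00
Next $147,000 at 26% = $38,220.00
Remaining $275,950 at 22.5% = $62,088.75
Fee: $72,670.00 + $48,450.00 + $38,220.00 + $62,088.75 = $221,428.75
$221,428.75 is under the $340,400 cap.

$221,428.75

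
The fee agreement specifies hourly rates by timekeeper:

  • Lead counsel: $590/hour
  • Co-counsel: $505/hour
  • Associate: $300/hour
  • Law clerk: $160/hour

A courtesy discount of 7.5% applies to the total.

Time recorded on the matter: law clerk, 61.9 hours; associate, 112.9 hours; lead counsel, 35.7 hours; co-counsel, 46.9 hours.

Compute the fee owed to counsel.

$81,882.39

Lead counsel: 35.7 × $590 = $21,063.00
Co-counsel: 46.9 × $505 = $23,684.50
Associate: 112.9 × $300 = $33,870.00
Law clerk: 61.9 × $160 = $9,904.00
Subtotal: $88,521.50
Less 7.5% discount: −$6,639.11
Total: $88,521.50 − $6,639.11 = $81,882.39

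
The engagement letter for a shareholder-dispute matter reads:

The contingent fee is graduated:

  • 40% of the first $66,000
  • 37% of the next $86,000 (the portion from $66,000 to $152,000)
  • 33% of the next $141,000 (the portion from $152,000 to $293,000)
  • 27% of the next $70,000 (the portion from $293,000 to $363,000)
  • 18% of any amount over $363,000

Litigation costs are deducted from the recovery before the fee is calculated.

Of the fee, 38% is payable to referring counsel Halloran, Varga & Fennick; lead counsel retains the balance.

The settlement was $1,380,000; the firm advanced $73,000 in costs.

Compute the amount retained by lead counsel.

Fee base (net of costs): $1,380,000 − $73,000 = $1,307,000
First $66,000 at 40% = $26,400.00
Next $86,000 at 37% = $31,820.00
Next $141,000 at 33% = $46,530.00
Next $70,000 at 27% = $18,900.00
Remaining $944,000 at 18% = $169,920.00
Fee: $26,400.00 + $31,820.00 + $46,530.00 + $18,900.00 + $169,920.00 = $293,570.00
Referral share: 38% of $293,570.00 = $111,556.60; lead counsel retains $293,570.00 − $111,556.60 = $182,013.40.

$182,013.40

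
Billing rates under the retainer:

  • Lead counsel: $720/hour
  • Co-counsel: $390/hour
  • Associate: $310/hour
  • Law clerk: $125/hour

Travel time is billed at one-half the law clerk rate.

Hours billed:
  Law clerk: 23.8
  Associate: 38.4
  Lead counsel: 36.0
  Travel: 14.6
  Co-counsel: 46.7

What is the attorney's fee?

Lead counsel: 36.0 × $720 = $25,920.00
Co-counsel: 46.7 × $390 = $18,213.00
Associate: 38.4 × $310 = $11,904.00
Law clerk: 23.8 × $125 = $2,975.00
Subtotal: $25,920.00 + $18,213.00 + $11,904.00 + $2,975.00 = $59,012.00
Travel: 14.6 × ($125 ÷ 2) = 14.6 × $62.50 = $912.50
Total: $59,012.00 + $912.50 = $59,924.50

$59,924.50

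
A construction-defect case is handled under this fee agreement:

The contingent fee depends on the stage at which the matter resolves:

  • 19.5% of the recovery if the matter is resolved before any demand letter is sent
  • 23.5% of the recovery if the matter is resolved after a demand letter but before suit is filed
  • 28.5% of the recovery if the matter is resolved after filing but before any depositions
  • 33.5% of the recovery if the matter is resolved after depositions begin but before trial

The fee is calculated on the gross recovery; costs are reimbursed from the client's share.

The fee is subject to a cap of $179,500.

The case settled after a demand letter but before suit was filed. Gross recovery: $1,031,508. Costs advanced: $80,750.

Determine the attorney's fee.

$179,500.00

Fee base is the gross recovery, $1,031,508; costs are reimbursed separately.
The matter settled after a demand letter but before suit was filed, so the 23.5% rate applies.
$1,031,508 × 23.5% = $242,404.38
$242,404.38 exceeds the $179,500 cap, so the fee is capped at $179,500.00.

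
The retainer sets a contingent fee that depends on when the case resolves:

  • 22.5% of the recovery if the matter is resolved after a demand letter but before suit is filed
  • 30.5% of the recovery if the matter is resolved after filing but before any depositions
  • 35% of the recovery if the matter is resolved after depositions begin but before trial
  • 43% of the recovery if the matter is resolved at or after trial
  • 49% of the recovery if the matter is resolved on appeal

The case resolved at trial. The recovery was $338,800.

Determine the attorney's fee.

$145,684.00

The matter resolved at trial, so the 43% rate applies.
$338,800 × 43% = $145,684.00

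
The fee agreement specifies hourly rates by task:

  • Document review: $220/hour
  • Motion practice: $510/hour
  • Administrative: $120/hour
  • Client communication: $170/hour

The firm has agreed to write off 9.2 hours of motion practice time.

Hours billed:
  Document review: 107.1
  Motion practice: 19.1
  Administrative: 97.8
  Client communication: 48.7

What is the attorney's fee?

Document review: 107.1 × $220 = $23,562.00
Motion practice: 19.1 × $510 = $9,741.00
Administrative: 97.8 × $120 = $11,736.00
Client communication: 48.7 × $170 = $8,279.00
Subtotal: $53,318.00
Write-off: 9.2 × $510 = $4,692.00
Total: $53,318.00 − $4,692.00 = $48,626.00

$48,626.00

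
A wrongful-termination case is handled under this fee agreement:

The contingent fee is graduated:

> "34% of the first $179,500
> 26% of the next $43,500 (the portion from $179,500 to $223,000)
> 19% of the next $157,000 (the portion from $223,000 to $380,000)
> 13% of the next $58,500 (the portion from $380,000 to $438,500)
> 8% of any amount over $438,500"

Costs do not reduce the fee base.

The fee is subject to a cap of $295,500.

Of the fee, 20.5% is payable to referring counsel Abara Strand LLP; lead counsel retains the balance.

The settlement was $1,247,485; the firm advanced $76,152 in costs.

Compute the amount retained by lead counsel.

$138,722.57

Fee base is the gross recovery, $1,247,485; costs are reimbursed separately.
First $179,500 at 34% = $61,030.00
Next $43,500 at 26% = $11,310.00
Next $157,000 at 19% = $29,830.00
Next $58,500 at 13% = $7,605.00
Remaining $808,985 at 8% = $64,718.80
Fee: $61,030.00 + $11,310.00 + $29,830.00 + $7,605.00 + $64,718.80 = $174,493.80
$174,493.80 is under the $295,500 cap.
Referral share: 20.5% of $174,493.80 = $35,771.23; lead counsel retains $174,493.80 − $35,771.23 = $138,722.57.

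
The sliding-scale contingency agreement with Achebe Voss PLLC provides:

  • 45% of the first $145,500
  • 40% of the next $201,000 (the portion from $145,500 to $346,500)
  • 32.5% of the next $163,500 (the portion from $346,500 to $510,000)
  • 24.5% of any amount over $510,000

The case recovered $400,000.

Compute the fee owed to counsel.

$163,262.50

First $145,500 at 45% = $65,475.00
Next $201,000 at 40% = $80,400.00
Remaining $53,500 at 32.5% = $17,387.50
Fee: $65,475.00 + $80,400.00 + $17,387.50 = $163,262.50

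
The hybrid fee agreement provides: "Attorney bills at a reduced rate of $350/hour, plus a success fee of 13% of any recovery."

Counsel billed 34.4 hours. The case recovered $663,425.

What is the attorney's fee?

Hourly: 34.4 × $350 = $12,040.00
Success fee: 13% of $663,425 = $86,245.25
Total: $12,040.00 + $86,245.25 = $98,285.25

$98,285.25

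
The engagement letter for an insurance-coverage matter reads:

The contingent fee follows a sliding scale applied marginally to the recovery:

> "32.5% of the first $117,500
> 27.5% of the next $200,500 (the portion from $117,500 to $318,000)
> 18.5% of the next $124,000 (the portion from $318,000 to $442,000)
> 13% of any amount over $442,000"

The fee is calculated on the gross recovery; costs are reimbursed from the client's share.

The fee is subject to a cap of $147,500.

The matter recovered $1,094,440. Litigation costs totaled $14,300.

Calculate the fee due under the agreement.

Fee base is the gross recovery, $1,094,440; costs are reimbursed separately.
First $117,500 at 32.5% = $38,187.50
Next $200,500 at 27.5% = $55,137.50
Next $124,000 at 18.5% = $22,940.00
Remaining $652,440 at 13% = $84,817.20
Fee: $38,187.50 + $55,137.50 + $22,940.00 + $84,817.20 = $201,082.20
$201,082.20 exceeds the $147,500 cap, so the fee is capped at $147,500.00.

$147,500.00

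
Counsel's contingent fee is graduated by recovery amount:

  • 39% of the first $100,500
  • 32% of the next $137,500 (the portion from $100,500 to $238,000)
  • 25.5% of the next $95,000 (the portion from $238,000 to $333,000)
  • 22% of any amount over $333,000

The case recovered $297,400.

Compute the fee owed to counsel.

First $100,500 at 39% = $39,195.00
Next $137,500 at 32% = $44,000.00
Remaining $59,400 at 25.5% = $15,147.00
Fee: $39,195.00 + $44,000.00 + $15,147.00 = $98,342.00

$98,342.00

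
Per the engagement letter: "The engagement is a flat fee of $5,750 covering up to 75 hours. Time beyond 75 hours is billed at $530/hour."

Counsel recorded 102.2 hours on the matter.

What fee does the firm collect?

Flat fee: $5,750.00
Excess hours: 102.2 − 75 = 27.2
Overrun: 27.2 × $530 = $14,416.00
Total: $5,750.00 + $14,416.00 = $20,166.00

$20,166.00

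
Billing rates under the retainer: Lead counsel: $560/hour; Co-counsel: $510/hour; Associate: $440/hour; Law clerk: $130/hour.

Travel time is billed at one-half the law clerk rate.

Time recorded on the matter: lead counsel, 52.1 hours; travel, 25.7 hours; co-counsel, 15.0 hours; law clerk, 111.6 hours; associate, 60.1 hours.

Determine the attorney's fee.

Lead counsel: 52.1 × $560 = $29,176.00
Co-counsel: 15.0 × $510 = $7,650.00
Associate: 60.1 × $440 = $26,444.00
Law clerk: 111.6 × $130 = $14,508.00
Subtotal: $29,176.00 + $7,650.00 + $26,444.00 + $14,508.00 = $77,778.00
Travel: 25.7 × ($130 ÷ 2) = 25.7 × $65.00 = $1,670.50
Total: $77,778.00 + $1,670.50 = $79,448.50

$79,448.50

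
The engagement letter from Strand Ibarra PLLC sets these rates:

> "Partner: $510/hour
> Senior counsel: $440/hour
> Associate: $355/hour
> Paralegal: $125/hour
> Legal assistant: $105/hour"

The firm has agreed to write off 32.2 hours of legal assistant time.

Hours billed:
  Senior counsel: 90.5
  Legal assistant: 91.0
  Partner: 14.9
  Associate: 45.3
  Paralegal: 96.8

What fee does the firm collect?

$81,774.50

Partner: 14.9 × $510 = $7,599.00
Senior counsel: 90.5 × $440 = $39,820.00
Associate: 45.3 × $355 = $16,081.50
Paralegal: 96.8 × $125 = $12,100.00
Legal assistant: 91.0 × $105 = $9,555.00
Subtotal: $85,155.50
Write-off: 32.2 × $105 = $3,381.00
Total: $85,155.50 − $3,381.00 = $81,774.50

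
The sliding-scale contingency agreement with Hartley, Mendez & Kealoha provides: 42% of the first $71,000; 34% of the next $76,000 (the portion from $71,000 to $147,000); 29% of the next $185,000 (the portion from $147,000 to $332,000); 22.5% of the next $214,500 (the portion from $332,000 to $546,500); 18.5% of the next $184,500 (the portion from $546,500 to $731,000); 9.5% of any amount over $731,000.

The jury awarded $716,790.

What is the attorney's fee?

First $71,000 at 42% = $29,820.00
Next $76,000 at 34% = $25,840.00
Next $185,000 at 29% = $53,650.00
Next $214,500 at 22.5% = $48,262.50
Remaining $170,290 at 18.5% = $31,503.65
Fee: $29,820.00 + $25,840.00 + $53,650.00 + $48,262.50 + $31,503.65 = $189,076.15

$189,076.15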